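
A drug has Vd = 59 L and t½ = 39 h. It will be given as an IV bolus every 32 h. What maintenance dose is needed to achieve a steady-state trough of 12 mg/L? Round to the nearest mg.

542 mg

τ/t½ = 32/39 ≈ 0.82051, so f = (1/2)^(32/39) ≈ 0.566241.
Cmin,ss = (D/Vd)·f/(1−f), so D = Cmin,ss·Vd·(1−f)/f.
D = 12 × 59 × (1−f)/f ≈ 12 × 59 × 0.76603 ≈ 542.35 mg.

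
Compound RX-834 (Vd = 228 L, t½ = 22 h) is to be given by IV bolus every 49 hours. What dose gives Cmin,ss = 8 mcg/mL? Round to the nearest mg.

6717 mg

τ/t½ = 49/22 ≈ 2.2273, so f = (1/2)^(49/22) ≈ 0.213562.
Cmin,ss = (D/Vd)·f/(1−f), so D = Cmin,ss·Vd·(1−f)/f.
D = 8 × 228 × (1−f)/f ≈ 8 × 228 × 3.68248 ≈ 6716.84 mg.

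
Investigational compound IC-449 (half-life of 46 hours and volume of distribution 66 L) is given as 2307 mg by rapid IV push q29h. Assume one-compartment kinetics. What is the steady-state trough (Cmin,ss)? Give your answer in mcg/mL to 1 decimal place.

63.8 mcg/mL

Over one 29-h interval, 29/46 ≈ 0.63043 half-lives elapse, leaving f ≈ 0.6460 of each dose.
Accumulation ratio R = 1/(1 − f) ≈ 1/0.3540 ≈ 2.8249.
Each bolus raises the concentration by D/Vd = 2307/66 ≈ 34.955 mcg/mL.
Cmax,ss = C₀/(1 − f) ≈ 34.955/0.3540 ≈ 98.743 mcg/mL.
One interval later, Cmin,ss = Cmax,ss·e^(−kτ) ≈ 98.743 × 0.6460 ≈ 63.788 mcg/mL.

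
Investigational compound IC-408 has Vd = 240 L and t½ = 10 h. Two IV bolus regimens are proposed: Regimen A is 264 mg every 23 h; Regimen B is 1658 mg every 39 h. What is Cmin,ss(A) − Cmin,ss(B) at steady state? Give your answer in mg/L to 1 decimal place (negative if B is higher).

Regimen A: f = (1/2)^(23/10) ≈ 0.2031; Cmin,ss = (264/240)·f/(1−f) ≈ 0.280 mg/L.
Regimen B: f = (1/2)^(39/10) ≈ 0.0670; Cmin,ss = (1658/240)·f/(1−f) ≈ 0.496 mg/L.
Difference ≈ 0.280 − 0.496 ≈ -0.216 mg/L.

-0.2 mg/L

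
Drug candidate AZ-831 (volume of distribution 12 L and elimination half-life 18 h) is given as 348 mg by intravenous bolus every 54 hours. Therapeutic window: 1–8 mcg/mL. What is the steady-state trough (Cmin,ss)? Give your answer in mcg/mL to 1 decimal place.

4.1 mcg/mL

τ = 54 h = 3 half-lives, so f = (1/2)^3 = 0.125.
At steady state, R = 1/(1 − 0.125) = 8/7.
Single-dose peak C₀ = D/Vd = 348/12 = 29 mcg/mL.
Steady-state peak Cmax,ss = C₀·R = 29 × 8/7 ≈ 33.143 mcg/mL.
Steady-state trough Cmin,ss = Cmax,ss·f ≈ 33.143 × 0.125 ≈ 4.143 mcg/mL.
Trough 4.1 mcg/mL vs MEC 1 mcg/mL: adequate.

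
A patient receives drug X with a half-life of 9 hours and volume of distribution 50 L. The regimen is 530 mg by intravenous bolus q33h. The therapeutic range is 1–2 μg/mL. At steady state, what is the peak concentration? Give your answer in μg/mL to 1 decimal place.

11.5 μg/mL

k = ln2/t½ = ln2/9 ≈ 0.077016 h⁻¹; fraction remaining f = e^(−kτ) = e^(−0.077016×33) ≈ 0.0787.
Accumulation ratio R = 1/(1 − f) ≈ 1/0.9213 ≈ 1.0854.
Each bolus raises the concentration by D/Vd = 530/50 ≈ 10.600 μg/mL.
Steady-state peak Cmax,ss = C₀·R ≈ 10.600 × 1.0854 ≈ 11.505 μg/mL.
Peak 11.5 μg/mL vs MTC 2 μg/mL: exceeds toxic threshold.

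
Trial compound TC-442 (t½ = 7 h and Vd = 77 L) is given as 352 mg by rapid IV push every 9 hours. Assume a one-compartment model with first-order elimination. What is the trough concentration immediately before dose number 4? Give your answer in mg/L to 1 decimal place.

f = (1/2)^(τ/t½) = (1/2)^(9/7) ≈ 0.4102.
C₀ = D/Vd = 352/77 ≈ 4.571 mg/L.
Before the 4th dose, 3 doses have been given. Superposition: Cmin = C₀·(f + f² + … + f^3).
≈ 4.571 × (0.4102 + 0.1683 + 0.0690) ≈ 4.571 × 0.6475 ≈ 2.960 mg/L.

3.0 mg/L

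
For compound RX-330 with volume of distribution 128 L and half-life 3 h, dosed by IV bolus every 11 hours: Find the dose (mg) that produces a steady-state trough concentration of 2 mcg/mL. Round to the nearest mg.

τ/t½ = 11/3 ≈ 3.6667, so f = (1/2)^(11/3) ≈ 0.078745.
Cmin,ss = (D/Vd)·f/(1−f), so D = Cmin,ss·Vd·(1−f)/f.
D = 2 × 128 × (1−f)/f ≈ 2 × 128 × 11.69922 ≈ 2995.00 mg.

2995 mg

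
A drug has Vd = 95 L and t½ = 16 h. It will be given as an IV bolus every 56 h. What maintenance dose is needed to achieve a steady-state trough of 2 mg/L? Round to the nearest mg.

τ/t½ = 56/16 ≈ 3.5, so f = (1/2)^(56/16) ≈ 0.088388.
Cmin,ss = (D/Vd)·f/(1−f), so D = Cmin,ss·Vd·(1−f)/f.
D = 2 × 95 × (1−f)/f ≈ 2 × 95 × 10.31375 ≈ 1959.61 mg.

1960 mg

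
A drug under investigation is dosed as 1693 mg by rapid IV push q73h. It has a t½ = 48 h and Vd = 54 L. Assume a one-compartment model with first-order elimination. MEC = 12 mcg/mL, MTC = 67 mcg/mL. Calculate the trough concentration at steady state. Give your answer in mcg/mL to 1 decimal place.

16.8 mcg/mL

Over one 73-h interval, 73/48 ≈ 1.5208 half-lives elapse, leaving f ≈ 0.3485 of each dose.
Each bolus raises the concentration by D/Vd = 1693/54 ≈ 31.352 mcg/mL.
Steady-state trough Cmin,ss = C₀·f/(1−f) ≈ 31.352 × 0.3485/0.6515 ≈ 16.771 mcg/mL.
Trough 16.8 mcg/mL vs MEC 12 mcg/mL: adequate.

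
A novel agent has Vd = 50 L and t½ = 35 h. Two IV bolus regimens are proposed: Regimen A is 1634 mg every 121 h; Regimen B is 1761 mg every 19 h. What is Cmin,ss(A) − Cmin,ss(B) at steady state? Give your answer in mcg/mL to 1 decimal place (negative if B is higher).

Regimen A: f = (1/2)^(121/35) ≈ 0.0911; Cmin,ss = (1634/50)·f/(1−f) ≈ 3.276 mcg/mL.
Regimen B: f = (1/2)^(19/35) ≈ 0.6864; Cmin,ss = (1761/50)·f/(1−f) ≈ 77.089 mcg/mL.
Difference ≈ 3.276 − 77.089 ≈ -73.813 mcg/mL.

-73.8 mcg/mL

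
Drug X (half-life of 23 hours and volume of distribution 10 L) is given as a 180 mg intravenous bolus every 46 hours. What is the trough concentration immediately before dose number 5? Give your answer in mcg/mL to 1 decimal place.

f = (1/2)^(τ/t½) = (1/2)^(46/23) ≈ 0.2500.
C₀ = D/Vd = 180/10 ≈ 18.000 mcg/mL.
Before the 5th dose, 4 doses have been given. Superposition: Cmin = C₀·(f + f² + … + f^4).
≈ 18.000 × (0.2500 + 0.0625 + 0.0156 + 0.0039) ≈ 18.000 × 0.3320 ≈ 5.976 mcg/mL.

6.0 mcg/mL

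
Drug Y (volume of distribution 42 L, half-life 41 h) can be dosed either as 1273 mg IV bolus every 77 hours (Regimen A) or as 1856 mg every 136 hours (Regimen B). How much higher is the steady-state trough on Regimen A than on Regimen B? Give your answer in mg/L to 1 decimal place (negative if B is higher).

Regimen A: f = (1/2)^(77/41) ≈ 0.2721; Cmin,ss = (1273/42)·f/(1−f) ≈ 11.330 mg/L.
Regimen B: f = (1/2)^(136/41) ≈ 0.1003; Cmin,ss = (1856/42)·f/(1−f) ≈ 4.926 mg/L.
Difference ≈ 11.330 − 4.926 ≈ 6.404 mg/L.

6.4 mg/L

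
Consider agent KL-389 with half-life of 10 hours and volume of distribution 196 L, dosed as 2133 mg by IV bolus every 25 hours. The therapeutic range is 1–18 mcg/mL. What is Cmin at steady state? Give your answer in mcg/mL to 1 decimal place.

2.3 mcg/mL

Over one 25-h interval, 25/10 ≈ 2.5 half-lives elapse, leaving f ≈ 0.1768 of each dose.
Each bolus raises the concentration by D/Vd = 2133/196 ≈ 10.883 mcg/mL.
Steady-state trough Cmin,ss = C₀·f/(1−f) ≈ 10.883 × 0.1768/0.8232 ≈ 2.337 mcg/mL.
Trough 2.3 mcg/mL vs MEC 1 mcg/mL: adequate.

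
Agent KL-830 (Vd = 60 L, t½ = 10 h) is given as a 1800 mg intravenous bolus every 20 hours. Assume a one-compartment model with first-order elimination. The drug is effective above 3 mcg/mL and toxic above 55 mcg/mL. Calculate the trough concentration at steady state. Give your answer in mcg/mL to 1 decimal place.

10.0 mcg/mL

The dosing interval is 2 half-lives, so f = 2^(−2) = 0.25.
At steady state, R = 1/(1 − 0.25) = 4/3.
Single-dose peak C₀ = D/Vd = 1800/60 = 30 mcg/mL.
Steady-state peak Cmax,ss = C₀·R = 30 × 4/3 ≈ 40.000 mcg/mL.
Steady-state trough Cmin,ss = Cmax,ss·f ≈ 40.000 × 0.25 ≈ 10.000 mcg/mL.
Trough 10.0 mcg/mL vs MEC 3 mcg/mL: adequate.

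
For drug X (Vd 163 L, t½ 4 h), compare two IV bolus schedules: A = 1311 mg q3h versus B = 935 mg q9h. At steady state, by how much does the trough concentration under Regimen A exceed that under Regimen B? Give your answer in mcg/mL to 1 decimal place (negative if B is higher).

Regimen A: f = (1/2)^(3/4) ≈ 0.5946; Cmin,ss = (1311/163)·f/(1−f) ≈ 11.797 mcg/mL.
Regimen B: f = (1/2)^(9/4) ≈ 0.2102; Cmin,ss = (935/163)·f/(1−f) ≈ 1.527 mcg/mL.
Difference ≈ 11.797 − 1.527 ≈ 10.270 mcg/mL.

10.3 mcg/mL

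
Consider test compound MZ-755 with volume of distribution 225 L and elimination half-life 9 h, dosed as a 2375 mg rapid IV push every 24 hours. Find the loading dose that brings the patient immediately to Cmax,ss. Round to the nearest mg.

2819 mg

f = (1/2)^(24/9) ≈ 0.157490; accumulation ratio R = 1/(1−f) ≈ 1.18693.
Loading dose to hit Cmax,ss on first dose: D_load = D_maint·R ≈ 2375 × 1.18693 ≈ 2818.96 mg.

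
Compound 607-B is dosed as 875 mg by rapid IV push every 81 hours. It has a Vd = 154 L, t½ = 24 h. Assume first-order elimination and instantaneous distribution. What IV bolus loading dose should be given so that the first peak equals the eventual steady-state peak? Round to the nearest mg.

f = (1/2)^(81/24) ≈ 0.096388; accumulation ratio R = 1/(1−f) ≈ 1.10667.
Loading dose to hit Cmax,ss on first dose: D_load = D_maint·R ≈ 875 × 1.10667 ≈ 968.34 mg.

968 mg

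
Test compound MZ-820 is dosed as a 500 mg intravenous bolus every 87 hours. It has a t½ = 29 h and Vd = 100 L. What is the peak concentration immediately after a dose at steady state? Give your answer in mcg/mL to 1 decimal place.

5.7 mcg/mL

The dosing interval is 3 half-lives, so f = 2^(−3) = 0.125.
At steady state, R = 1/(1 − 0.125) = 8/7.
Single-dose peak C₀ = D/Vd = 500/100 = 5 mcg/mL.
Steady-state peak Cmax,ss = C₀·R = 5 × 8/7 ≈ 5.714 mcg/mL.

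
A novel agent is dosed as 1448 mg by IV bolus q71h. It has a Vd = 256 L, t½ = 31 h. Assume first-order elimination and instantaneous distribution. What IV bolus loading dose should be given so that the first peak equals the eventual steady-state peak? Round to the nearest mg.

1820 mg

f = (1/2)^(71/31) ≈ 0.204430; accumulation ratio R = 1/(1−f) ≈ 1.25696.
Loading dose to hit Cmax,ss on first dose: D_load = D_maint·R ≈ 1448 × 1.25696 ≈ 1820.08 mg.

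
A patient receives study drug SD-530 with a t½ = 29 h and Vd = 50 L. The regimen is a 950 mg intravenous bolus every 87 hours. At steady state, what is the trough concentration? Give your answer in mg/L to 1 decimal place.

The dosing interval is 3 half-lives, so f = 2^(−3) = 0.125.
Accumulation ratio R = 1/(1 − f) = 1/0.875 = 8/7.
Single-dose peak C₀ = D/Vd = 950/50 = 19 mg/L.
Steady-state peak Cmax,ss = C₀·R = 19 × 8/7 ≈ 21.714 mg/L.
Steady-state trough Cmin,ss = Cmax,ss·f ≈ 21.714 × 0.125 ≈ 2.714 mg/L.

2.7 mg/L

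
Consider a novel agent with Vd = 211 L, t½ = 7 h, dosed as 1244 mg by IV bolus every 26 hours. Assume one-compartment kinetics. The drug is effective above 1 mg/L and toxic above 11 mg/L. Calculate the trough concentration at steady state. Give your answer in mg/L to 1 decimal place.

k = ln2/t½ = ln2/7 ≈ 0.099021 h⁻¹; fraction remaining f = e^(−kτ) = e^(−0.099021×26) ≈ 0.0762.
Each bolus raises the concentration by D/Vd = 1244/211 ≈ 5.896 mg/L.
Steady-state trough Cmin,ss = C₀·f/(1−f) ≈ 5.896 × 0.0762/0.9238 ≈ 0.486 mg/L.
Trough 0.5 mg/L vs MEC 1 mg/L: subtherapeutic.

0.5 mg/L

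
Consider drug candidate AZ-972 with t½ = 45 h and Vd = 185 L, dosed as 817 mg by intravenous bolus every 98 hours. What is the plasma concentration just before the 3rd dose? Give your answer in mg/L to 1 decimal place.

f = (1/2)^(τ/t½) = (1/2)^(98/45) ≈ 0.2210.
C₀ = D/Vd = 817/185 ≈ 4.416 mg/L.
Before the 3rd dose, 2 doses have been given. Superposition: Cmin = C₀·(f + f²).
≈ 4.416 × (0.2210 + 0.0488) ≈ 4.416 × 0.2698 ≈ 1.191 mg/L.

1.2 mg/L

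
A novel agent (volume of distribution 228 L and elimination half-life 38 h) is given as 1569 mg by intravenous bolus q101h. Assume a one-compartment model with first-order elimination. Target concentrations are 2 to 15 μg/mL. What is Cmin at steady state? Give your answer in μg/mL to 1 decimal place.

1.3 μg/mL

τ/t½ = 101/38 ≈ 2.6579, so fraction remaining f = (1/2)^(101/38) ≈ 0.1585.
Single-dose peak C₀ = D/Vd = 1569/228 ≈ 6.882 μg/mL.
Steady-state trough Cmin,ss = C₀·f/(1−f) ≈ 6.882 × 0.1585/0.8415 ≈ 1.296 μg/mL.
Trough 1.3 μg/mL vs MEC 2 μg/mL: subtherapeutic.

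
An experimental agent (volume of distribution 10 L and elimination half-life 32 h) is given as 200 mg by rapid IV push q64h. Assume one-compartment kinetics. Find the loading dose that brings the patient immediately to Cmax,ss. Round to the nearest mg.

267 mg

f = (1/2)^(64/32) ≈ 0.250000; accumulation ratio R = 1/(1−f) ≈ 1.33333.
Loading dose to hit Cmax,ss on first dose: D_load = D_maint·R ≈ 200 × 1.33333 ≈ 266.67 mg.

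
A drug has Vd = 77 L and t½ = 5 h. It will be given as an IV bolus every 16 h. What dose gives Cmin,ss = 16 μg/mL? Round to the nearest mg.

τ/t½ = 16/5 ≈ 3.2, so f = (1/2)^(16/5) ≈ 0.108819.
Cmin,ss = (D/Vd)·f/(1−f), so D = Cmin,ss·Vd·(1−f)/f.
D = 16 × 77 × (1−f)/f ≈ 16 × 77 × 8.18957 ≈ 10089.55 mg.

10090 mg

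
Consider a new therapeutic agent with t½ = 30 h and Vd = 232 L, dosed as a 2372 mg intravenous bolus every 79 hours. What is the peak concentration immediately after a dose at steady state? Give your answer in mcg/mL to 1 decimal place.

k = ln2/t½ = ln2/30 ≈ 0.023105 h⁻¹; fraction remaining f = e^(−kτ) = e^(−0.023105×79) ≈ 0.1612.
At steady state, accumulation factor R = 1/(1 − e^(−kτ)) ≈ 1.1922.
Single-dose peak C₀ = D/Vd = 2372/232 ≈ 10.224 mcg/mL.
Steady-state peak Cmax,ss = C₀·R ≈ 10.224 × 1.1922 ≈ 12.189 mcg/mL.

12.2 mcg/mL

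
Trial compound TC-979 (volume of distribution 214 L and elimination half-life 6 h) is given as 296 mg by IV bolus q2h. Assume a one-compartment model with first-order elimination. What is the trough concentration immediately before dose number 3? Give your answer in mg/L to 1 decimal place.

f = (1/2)^(τ/t½) = (1/2)^(2/6) ≈ 0.7937.
C₀ = D/Vd = 296/214 ≈ 1.383 mg/L.
Before the 3rd dose, 2 doses have been given. Superposition: Cmin = C₀·(f + f²).
≈ 1.383 × (0.7937 + 0.6300) ≈ 1.383 × 1.4237 ≈ 1.969 mg/L.

2.0 mg/L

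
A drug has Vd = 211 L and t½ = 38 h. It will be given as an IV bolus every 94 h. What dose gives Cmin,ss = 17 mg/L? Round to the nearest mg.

τ/t½ = 94/38 ≈ 2.4737, so f = (1/2)^(94/38) ≈ 0.180031.
Cmin,ss = (D/Vd)·f/(1−f), so D = Cmin,ss·Vd·(1−f)/f.
D = 17 × 211 × (1−f)/f ≈ 17 × 211 × 4.55460 ≈ 16337.35 mg.

16337 mg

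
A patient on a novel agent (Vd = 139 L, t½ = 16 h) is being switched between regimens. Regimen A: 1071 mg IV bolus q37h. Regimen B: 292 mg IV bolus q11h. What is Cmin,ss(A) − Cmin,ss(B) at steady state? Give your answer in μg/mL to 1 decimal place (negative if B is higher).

Regimen A: f = (1/2)^(37/16) ≈ 0.2013; Cmin,ss = (1071/139)·f/(1−f) ≈ 1.942 μg/mL.
Regimen B: f = (1/2)^(11/16) ≈ 0.6209; Cmin,ss = (292/139)·f/(1−f) ≈ 3.441 μg/mL.
Difference ≈ 1.942 − 3.441 ≈ -1.499 μg/mL.

-1.5 μg/mL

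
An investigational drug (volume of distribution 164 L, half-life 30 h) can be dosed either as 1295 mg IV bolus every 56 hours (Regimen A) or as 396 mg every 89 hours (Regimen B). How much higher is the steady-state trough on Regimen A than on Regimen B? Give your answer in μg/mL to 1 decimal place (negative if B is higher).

2.6 μg/mL

Regimen A: f = (1/2)^(56/30) ≈ 0.2742; Cmin,ss = (1295/164)·f/(1−f) ≈ 2.983 μg/mL.
Regimen B: f = (1/2)^(89/30) ≈ 0.1279; Cmin,ss = (396/164)·f/(1−f) ≈ 0.354 μg/mL.
Difference ≈ 2.983 − 0.354 ≈ 2.629 μg/mL.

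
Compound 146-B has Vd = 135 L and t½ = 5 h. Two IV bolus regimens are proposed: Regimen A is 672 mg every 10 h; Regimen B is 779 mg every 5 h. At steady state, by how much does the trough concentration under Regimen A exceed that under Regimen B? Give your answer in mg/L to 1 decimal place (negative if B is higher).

Regimen A: f = (1/2)^(10/5) ≈ 0.2500; Cmin,ss = (672/135)·f/(1−f) ≈ 1.659 mg/L.
Regimen B: f = (1/2)^(5/5) ≈ 0.5000; Cmin,ss = (779/135)·f/(1−f) ≈ 5.770 mg/L.
Difference ≈ 1.659 − 5.770 ≈ -4.111 mg/L.

-4.1 mg/L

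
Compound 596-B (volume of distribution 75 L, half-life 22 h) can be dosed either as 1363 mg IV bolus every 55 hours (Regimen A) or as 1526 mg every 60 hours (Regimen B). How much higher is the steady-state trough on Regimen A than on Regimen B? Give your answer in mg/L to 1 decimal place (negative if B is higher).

0.3 mg/L

Regimen A: f = (1/2)^(55/22) ≈ 0.1768; Cmin,ss = (1363/75)·f/(1−f) ≈ 3.903 mg/L.
Regimen B: f = (1/2)^(60/22) ≈ 0.1510; Cmin,ss = (1526/75)·f/(1−f) ≈ 3.619 mg/L.
Difference ≈ 3.903 − 3.619 ≈ 0.284 mg/L.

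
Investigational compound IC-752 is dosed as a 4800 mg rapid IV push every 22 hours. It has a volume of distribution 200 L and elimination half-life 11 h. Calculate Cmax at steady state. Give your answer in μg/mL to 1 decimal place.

The dosing interval is 2 half-lives, so f = 2^(−2) = 0.25.
At steady state, R = 1/(1 − 0.25) = 4/3.
Single-dose peak C₀ = D/Vd = 4800/200 = 24 μg/mL.
Steady-state peak Cmax,ss = C₀·R = 24 × 4/3 ≈ 32.000 μg/mL.

32.0 μg/mL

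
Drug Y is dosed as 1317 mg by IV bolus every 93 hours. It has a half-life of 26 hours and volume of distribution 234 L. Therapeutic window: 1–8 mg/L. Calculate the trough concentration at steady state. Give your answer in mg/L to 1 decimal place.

0.5 mg/L

τ/t½ = 93/26 ≈ 3.5769, so fraction remaining f = (1/2)^(93/26) ≈ 0.0838.
At steady state, accumulation factor R = 1/(1 − e^(−kτ)) ≈ 1.0915.
Each bolus raises the concentration by D/Vd = 1317/234 ≈ 5.628 mg/L.
Steady-state peak Cmax,ss = C₀·R ≈ 5.628 × 1.0915 ≈ 6.143 mg/L.
Steady-state trough Cmin,ss = Cmax,ss·f ≈ 6.143 × 0.0838 ≈ 0.515 mg/L.
Trough 0.5 mg/L vs MEC 1 mg/L: subtherapeutic.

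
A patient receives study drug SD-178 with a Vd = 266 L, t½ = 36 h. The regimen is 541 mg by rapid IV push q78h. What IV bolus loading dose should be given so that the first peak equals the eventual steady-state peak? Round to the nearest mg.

f = (1/2)^(78/36) ≈ 0.222725; accumulation ratio R = 1/(1−f) ≈ 1.28655.
Loading dose to hit Cmax,ss on first dose: D_load = D_maint·R ≈ 541 × 1.28655 ≈ 696.02 mg.

696 mg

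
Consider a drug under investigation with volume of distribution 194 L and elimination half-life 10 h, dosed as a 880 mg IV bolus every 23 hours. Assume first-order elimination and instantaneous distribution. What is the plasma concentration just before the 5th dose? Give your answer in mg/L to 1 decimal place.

f = (1/2)^(τ/t½) = (1/2)^(23/10) ≈ 0.2031.
C₀ = D/Vd = 880/194 ≈ 4.536 mg/L.
Before the 5th dose, 4 doses have been given. Superposition: Cmin = C₀·(f + f² + … + f^4).
≈ 4.536 × (0.2031 + 0.0412 + 0.0084 + 0.0017) ≈ 4.536 × 0.2544 ≈ 1.154 mg/L.

1.2 mg/L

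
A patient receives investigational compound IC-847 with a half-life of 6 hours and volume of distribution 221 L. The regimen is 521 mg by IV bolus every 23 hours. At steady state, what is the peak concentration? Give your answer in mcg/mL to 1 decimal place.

2.5 mcg/mL

k = ln2/t½ = ln2/6 ≈ 0.115525 h⁻¹; fraction remaining f = e^(−kτ) = e^(−0.115525×23) ≈ 0.0702.
At steady state, accumulation factor R = 1/(1 − e^(−kτ)) ≈ 1.0755.
Single-dose peak C₀ = D/Vd = 521/221 ≈ 2.357 mcg/mL.
Cmax,ss = C₀/(1 − f) ≈ 2.357/0.9298 ≈ 2.535 mcg/mL.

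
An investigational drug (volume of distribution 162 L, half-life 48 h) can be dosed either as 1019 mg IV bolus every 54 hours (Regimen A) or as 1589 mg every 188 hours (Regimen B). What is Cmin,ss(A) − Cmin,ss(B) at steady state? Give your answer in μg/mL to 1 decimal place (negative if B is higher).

4.6 μg/mL

Regimen A: f = (1/2)^(54/48) ≈ 0.4585; Cmin,ss = (1019/162)·f/(1−f) ≈ 5.326 μg/mL.
Regimen B: f = (1/2)^(188/48) ≈ 0.0662; Cmin,ss = (1589/162)·f/(1−f) ≈ 0.695 μg/mL.
Difference ≈ 5.326 − 0.695 ≈ 4.631 μg/mL.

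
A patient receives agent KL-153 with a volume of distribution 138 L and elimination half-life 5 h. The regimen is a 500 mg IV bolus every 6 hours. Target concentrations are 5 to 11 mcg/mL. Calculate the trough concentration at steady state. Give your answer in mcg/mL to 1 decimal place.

2.8 mcg/mL

τ/t½ = 6/5 ≈ 1.2, so fraction remaining f = (1/2)^(6/5) ≈ 0.4353.
Each bolus raises the concentration by D/Vd = 500/138 ≈ 3.623 mcg/mL.
Steady-state trough Cmin,ss = C₀·f/(1−f) ≈ 3.623 × 0.4353/0.5647 ≈ 2.793 mcg/mL.
Trough 2.8 mcg/mL vs MEC 5 mcg/mL: subtherapeutic.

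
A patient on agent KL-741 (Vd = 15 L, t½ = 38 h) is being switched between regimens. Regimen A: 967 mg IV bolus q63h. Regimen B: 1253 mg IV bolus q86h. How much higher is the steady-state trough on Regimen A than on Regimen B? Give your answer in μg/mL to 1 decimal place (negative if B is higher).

7.9 μg/mL

Regimen A: f = (1/2)^(63/38) ≈ 0.3169; Cmin,ss = (967/15)·f/(1−f) ≈ 29.907 μg/mL.
Regimen B: f = (1/2)^(86/38) ≈ 0.2083; Cmin,ss = (1253/15)·f/(1−f) ≈ 21.978 μg/mL.
Difference ≈ 29.907 − 21.978 ≈ 7.929 μg/mL.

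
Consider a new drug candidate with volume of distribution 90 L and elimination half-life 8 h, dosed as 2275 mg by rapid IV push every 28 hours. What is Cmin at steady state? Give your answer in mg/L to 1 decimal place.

τ/t½ = 28/8 ≈ 3.5, so fraction remaining f = (1/2)^(28/8) ≈ 0.0884.
Single-dose peak C₀ = D/Vd = 2275/90 ≈ 25.278 mg/L.
Steady-state trough Cmin,ss = C₀·f/(1−f) ≈ 25.278 × 0.0884/0.9116 ≈ 2.451 mg/L.

2.5 mg/L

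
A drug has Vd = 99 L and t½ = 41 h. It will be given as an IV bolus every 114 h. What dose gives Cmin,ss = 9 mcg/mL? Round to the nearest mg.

5231 mg

τ/t½ = 114/41 ≈ 2.7805, so f = (1/2)^(114/41) ≈ 0.145542.
Cmin,ss = (D/Vd)·f/(1−f), so D = Cmin,ss·Vd·(1−f)/f.
D = 9 × 99 × (1−f)/f ≈ 9 × 99 × 5.87087 ≈ 5230.95 mg.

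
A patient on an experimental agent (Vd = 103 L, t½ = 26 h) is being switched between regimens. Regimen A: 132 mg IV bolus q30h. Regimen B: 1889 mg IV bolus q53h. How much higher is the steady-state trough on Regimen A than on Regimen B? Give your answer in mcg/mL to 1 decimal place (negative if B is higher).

Regimen A: f = (1/2)^(30/26) ≈ 0.4494; Cmin,ss = (132/103)·f/(1−f) ≈ 1.046 mcg/mL.
Regimen B: f = (1/2)^(53/26) ≈ 0.2434; Cmin,ss = (1889/103)·f/(1−f) ≈ 5.900 mcg/mL.
Difference ≈ 1.046 − 5.900 ≈ -4.854 mcg/mL.

-4.9 mcg/mL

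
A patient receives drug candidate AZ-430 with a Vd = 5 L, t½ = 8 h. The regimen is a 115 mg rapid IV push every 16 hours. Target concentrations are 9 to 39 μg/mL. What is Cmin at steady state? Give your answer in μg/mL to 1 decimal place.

τ = 16 h = 2 half-lives, so f = (1/2)^2 = 0.25.
At steady state, R = 1/(1 − 0.25) = 4/3.
Single-dose peak C₀ = D/Vd = 115/5 = 23 μg/mL.
Steady-state peak Cmax,ss = C₀·R = 23 × 4/3 ≈ 30.667 μg/mL.
Steady-state trough Cmin,ss = Cmax,ss·f ≈ 30.667 × 0.25 ≈ 7.667 μg/mL.
Trough 7.7 μg/mL vs MEC 9 μg/mL: subtherapeutic.

7.7 μg/mL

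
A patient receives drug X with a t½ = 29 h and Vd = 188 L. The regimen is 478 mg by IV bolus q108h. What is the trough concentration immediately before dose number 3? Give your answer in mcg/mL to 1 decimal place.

0.2 mcg/mL

f = (1/2)^(τ/t½) = (1/2)^(108/29) ≈ 0.0757.
C₀ = D/Vd = 478/188 ≈ 2.543 mcg/mL.
Before the 3rd dose, 2 doses have been given. Superposition: Cmin = C₀·(f + f²).
≈ 2.543 × (0.0757 + 0.0057) ≈ 2.543 × 0.0814 ≈ 0.207 mcg/mL.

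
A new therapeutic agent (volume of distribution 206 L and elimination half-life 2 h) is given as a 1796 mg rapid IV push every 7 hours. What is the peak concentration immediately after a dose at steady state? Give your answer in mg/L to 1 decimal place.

9.6 mg/L

Over one 7-h interval, 7/2 ≈ 3.5 half-lives elapse, leaving f ≈ 0.0884 of each dose.
At steady state, accumulation factor R = 1/(1 − e^(−kτ)) ≈ 1.0970.
Each bolus raises the concentration by D/Vd = 1796/206 ≈ 8.718 mg/L.
Steady-state peak Cmax,ss = C₀·R ≈ 8.718 × 1.0970 ≈ 9.564 mg/L.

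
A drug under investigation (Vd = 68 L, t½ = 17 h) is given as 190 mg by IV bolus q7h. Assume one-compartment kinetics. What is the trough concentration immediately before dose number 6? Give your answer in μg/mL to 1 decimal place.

6.4 μg/mL

f = (1/2)^(τ/t½) = (1/2)^(7/17) ≈ 0.7517.
C₀ = D/Vd = 190/68 ≈ 2.794 μg/mL.
Before the 6th dose, 5 doses have been given. Superposition: Cmin = C₀·(f + f² + … + f^5).
≈ 2.794 × (0.7517 + 0.5651 + 0.4248 + 0.3193 + 0.2400) ≈ 2.794 × 2.3009 ≈ 6.429 μg/mL.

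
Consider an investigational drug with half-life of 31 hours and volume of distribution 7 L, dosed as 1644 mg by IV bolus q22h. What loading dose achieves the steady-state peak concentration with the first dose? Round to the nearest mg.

f = (1/2)^(22/31) ≈ 0.611457; accumulation ratio R = 1/(1−f) ≈ 2.57372.
Loading dose to hit Cmax,ss on first dose: D_load = D_maint·R ≈ 1644 × 2.57372 ≈ 4231.20 mg.

4231 mg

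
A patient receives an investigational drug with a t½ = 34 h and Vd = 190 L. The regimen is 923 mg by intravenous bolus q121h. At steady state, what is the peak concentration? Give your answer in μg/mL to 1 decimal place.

5.3 μg/mL

Over one 121-h interval, 121/34 ≈ 3.5588 half-lives elapse, leaving f ≈ 0.0849 of each dose.
Accumulation ratio R = 1/(1 − f) ≈ 1/0.9151 ≈ 1.0928.
Single-dose peak C₀ = D/Vd = 923/190 ≈ 4.858 μg/mL.
Steady-state peak Cmax,ss = C₀·R ≈ 4.858 × 1.0928 ≈ 5.309 μg/mL.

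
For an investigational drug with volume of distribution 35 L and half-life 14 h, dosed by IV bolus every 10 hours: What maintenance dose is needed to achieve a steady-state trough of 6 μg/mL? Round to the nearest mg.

τ/t½ = 10/14 ≈ 0.71429, so f = (1/2)^(10/14) ≈ 0.609507.
Cmin,ss = (D/Vd)·f/(1−f), so D = Cmin,ss·Vd·(1−f)/f.
D = 6 × 35 × (1−f)/f ≈ 6 × 35 × 0.64067 ≈ 134.54 mg.

135 mg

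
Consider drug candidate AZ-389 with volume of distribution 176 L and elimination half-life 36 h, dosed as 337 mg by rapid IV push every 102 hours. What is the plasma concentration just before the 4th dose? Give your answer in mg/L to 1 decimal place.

0.3 mg/L

f = (1/2)^(τ/t½) = (1/2)^(102/36) ≈ 0.1403.
C₀ = D/Vd = 337/176 ≈ 1.915 mg/L.
Before the 4th dose, 3 doses have been given. Superposition: Cmin = C₀·(f + f² + … + f^3).
≈ 1.915 × (0.1403 + 0.0197 + 0.0028) ≈ 1.915 × 0.1628 ≈ 0.312 mg/L.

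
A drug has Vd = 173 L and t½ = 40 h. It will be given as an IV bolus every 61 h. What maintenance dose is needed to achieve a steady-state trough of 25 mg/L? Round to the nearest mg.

τ/t½ = 61/40 ≈ 1.525, so f = (1/2)^(61/40) ≈ 0.347480.
Cmin,ss = (D/Vd)·f/(1−f), so D = Cmin,ss·Vd·(1−f)/f.
D = 25 × 173 × (1−f)/f ≈ 25 × 173 × 1.87786 ≈ 8121.74 mg.

8122 mg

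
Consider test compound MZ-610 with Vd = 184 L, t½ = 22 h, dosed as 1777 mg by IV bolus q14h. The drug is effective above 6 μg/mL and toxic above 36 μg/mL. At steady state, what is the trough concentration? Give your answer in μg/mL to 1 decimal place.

17.4 μg/mL

τ/t½ = 14/22 ≈ 0.63636, so fraction remaining f = (1/2)^(14/22) ≈ 0.6433.
Each bolus raises the concentration by D/Vd = 1777/184 ≈ 9.658 μg/mL.
Steady-state trough Cmin,ss = C₀·f/(1−f) ≈ 9.658 × 0.6433/0.3567 ≈ 17.418 μg/mL.
Trough 17.4 μg/mL vs MEC 6 μg/mL: adequate.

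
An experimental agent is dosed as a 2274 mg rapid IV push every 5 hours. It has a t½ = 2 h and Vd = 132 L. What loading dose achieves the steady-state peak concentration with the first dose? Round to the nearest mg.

f = (1/2)^(5/2) ≈ 0.176777; accumulation ratio R = 1/(1−f) ≈ 1.21474.
Loading dose to hit Cmax,ss on first dose: D_load = D_maint·R ≈ 2274 × 1.21474 ≈ 2762.32 mg.

2762 mg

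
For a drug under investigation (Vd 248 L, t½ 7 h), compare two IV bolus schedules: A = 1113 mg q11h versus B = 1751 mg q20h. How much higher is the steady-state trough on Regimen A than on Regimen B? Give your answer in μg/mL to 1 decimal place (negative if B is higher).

Regimen A: f = (1/2)^(11/7) ≈ 0.3365; Cmin,ss = (1113/248)·f/(1−f) ≈ 2.276 μg/mL.
Regimen B: f = (1/2)^(20/7) ≈ 0.1380; Cmin,ss = (1751/248)·f/(1−f) ≈ 1.130 μg/mL.
Difference ≈ 2.276 − 1.130 ≈ 1.146 μg/mL.

1.1 μg/mL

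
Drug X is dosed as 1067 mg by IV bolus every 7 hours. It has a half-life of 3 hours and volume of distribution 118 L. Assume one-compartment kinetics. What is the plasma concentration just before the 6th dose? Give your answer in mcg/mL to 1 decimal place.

2.2 mcg/mL

f = (1/2)^(τ/t½) = (1/2)^(7/3) ≈ 0.1984.
C₀ = D/Vd = 1067/118 ≈ 9.042 mcg/mL.
Before the 6th dose, 5 doses have been given. Superposition: Cmin = C₀·(f + f² + … + f^5).
≈ 9.042 × (0.1984 + 0.0394 + 0.0078 + 0.0015 + 0.0003) ≈ 9.042 × 0.2474 ≈ 2.237 mcg/mL.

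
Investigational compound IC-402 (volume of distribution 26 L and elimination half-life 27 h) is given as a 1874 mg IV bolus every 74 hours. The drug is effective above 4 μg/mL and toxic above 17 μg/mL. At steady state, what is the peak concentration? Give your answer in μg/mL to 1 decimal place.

τ/t½ = 74/27 ≈ 2.7407, so fraction remaining f = (1/2)^(74/27) ≈ 0.1496.
At steady state, accumulation factor R = 1/(1 − e^(−kτ)) ≈ 1.1759.
Each bolus raises the concentration by D/Vd = 1874/26 ≈ 72.077 μg/mL.
Steady-state peak Cmax,ss = C₀·R ≈ 72.077 × 1.1759 ≈ 84.755 μg/mL.
Peak 84.8 μg/mL vs MTC 17 μg/mL: exceeds toxic threshold.

84.8 μg/mL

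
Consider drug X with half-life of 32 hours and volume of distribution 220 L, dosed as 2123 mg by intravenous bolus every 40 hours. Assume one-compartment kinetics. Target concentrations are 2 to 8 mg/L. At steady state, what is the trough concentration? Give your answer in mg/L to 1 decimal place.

7.0 mg/L

k = ln2/t½ = ln2/32 ≈ 0.021661 h⁻¹; fraction remaining f = e^(−kτ) = e^(−0.021661×40) ≈ 0.4204.
Single-dose peak C₀ = D/Vd = 2123/220 ≈ 9.650 mg/L.
Steady-state trough Cmin,ss = C₀·f/(1−f) ≈ 9.650 × 0.4204/0.5796 ≈ 6.999 mg/L.
Trough 7.0 mg/L vs MEC 2 mg/L: adequate.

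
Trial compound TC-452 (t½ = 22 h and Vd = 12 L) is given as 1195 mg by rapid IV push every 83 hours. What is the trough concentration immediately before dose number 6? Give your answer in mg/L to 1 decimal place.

7.9 mg/L

f = (1/2)^(τ/t½) = (1/2)^(83/22) ≈ 0.0732.
C₀ = D/Vd = 1195/12 ≈ 99.583 mg/L.
Before the 6th dose, 5 doses have been given. Superposition: Cmin = C₀·(f + f² + … + f^5).
≈ 99.583 × (0.0732 + 0.0054 + 0.0004 + 0.0000 + 0.0000) ≈ 99.583 × 0.0790 ≈ 7.867 mg/L.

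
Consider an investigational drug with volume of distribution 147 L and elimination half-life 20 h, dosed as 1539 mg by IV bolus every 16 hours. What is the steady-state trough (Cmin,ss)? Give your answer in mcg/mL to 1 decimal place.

Over one 16-h interval, 16/20 ≈ 0.8 half-lives elapse, leaving f ≈ 0.5743 of each dose.
At steady state, accumulation factor R = 1/(1 − e^(−kτ)) ≈ 2.3491.
Single-dose peak C₀ = D/Vd = 1539/147 ≈ 10.469 mcg/mL.
Steady-state peak Cmax,ss = C₀·R ≈ 10.469 × 2.3491 ≈ 24.593 mcg/mL.
One interval later, Cmin,ss = Cmax,ss·e^(−kτ) ≈ 24.593 × 0.5743 ≈ 14.124 mcg/mL.

14.1 mcg/mL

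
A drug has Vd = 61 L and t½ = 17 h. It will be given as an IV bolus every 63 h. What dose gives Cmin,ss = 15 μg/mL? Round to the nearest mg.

11025 mg

τ/t½ = 63/17 ≈ 3.7059, so f = (1/2)^(63/17) ≈ 0.076633.
Cmin,ss = (D/Vd)·f/(1−f), so D = Cmin,ss·Vd·(1−f)/f.
D = 15 × 61 × (1−f)/f ≈ 15 × 61 × 12.04921 ≈ 11025.03 mg.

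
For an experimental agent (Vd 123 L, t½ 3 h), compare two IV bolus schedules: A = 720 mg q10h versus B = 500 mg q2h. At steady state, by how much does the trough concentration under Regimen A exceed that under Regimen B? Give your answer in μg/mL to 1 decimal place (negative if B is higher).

Regimen A: f = (1/2)^(10/3) ≈ 0.0992; Cmin,ss = (720/123)·f/(1−f) ≈ 0.645 μg/mL.
Regimen B: f = (1/2)^(2/3) ≈ 0.6300; Cmin,ss = (500/123)·f/(1−f) ≈ 6.922 μg/mL.
Difference ≈ 0.645 − 6.922 ≈ -6.277 μg/mL.

-6.3 μg/mL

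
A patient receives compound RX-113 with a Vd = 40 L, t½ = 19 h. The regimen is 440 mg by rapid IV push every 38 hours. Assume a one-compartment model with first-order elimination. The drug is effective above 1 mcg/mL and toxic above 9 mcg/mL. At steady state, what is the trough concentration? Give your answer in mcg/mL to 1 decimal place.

τ = 38 h = 2 half-lives, so f = (1/2)^2 = 0.25.
Accumulation ratio R = 1/(1 − f) = 1/0.75 = 4/3.
Single-dose peak C₀ = D/Vd = 440/40 = 11 mcg/mL.
Steady-state peak Cmax,ss = C₀·R = 11 × 4/3 ≈ 14.667 mcg/mL.
Steady-state trough Cmin,ss = Cmax,ss·f ≈ 14.667 × 0.25 ≈ 3.667 mcg/mL.
Trough 3.7 mcg/mL vs MEC 1 mcg/mL: adequate.

3.7 mcg/mL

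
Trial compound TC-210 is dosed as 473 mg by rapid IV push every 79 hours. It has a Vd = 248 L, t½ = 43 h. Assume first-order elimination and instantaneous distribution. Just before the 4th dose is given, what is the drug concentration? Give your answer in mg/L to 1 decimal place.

0.7 mg/L

f = (1/2)^(τ/t½) = (1/2)^(79/43) ≈ 0.2799.
C₀ = D/Vd = 473/248 ≈ 1.907 mg/L.
Before the 4th dose, 3 doses have been given. Superposition: Cmin = C₀·(f + f² + … + f^3).
≈ 1.907 × (0.2799 + 0.0783 + 0.0219) ≈ 1.907 × 0.3801 ≈ 0.725 mg/L.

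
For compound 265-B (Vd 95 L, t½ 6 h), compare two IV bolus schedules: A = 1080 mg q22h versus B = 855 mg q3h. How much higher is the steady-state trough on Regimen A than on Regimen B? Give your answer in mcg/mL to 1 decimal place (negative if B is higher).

Regimen A: f = (1/2)^(22/6) ≈ 0.0787; Cmin,ss = (1080/95)·f/(1−f) ≈ 0.971 mcg/mL.
Regimen B: f = (1/2)^(3/6) ≈ 0.7071; Cmin,ss = (855/95)·f/(1−f) ≈ 21.727 mcg/mL.
Difference ≈ 0.971 − 21.727 ≈ -20.756 mcg/mL.

-20.8 mcg/mL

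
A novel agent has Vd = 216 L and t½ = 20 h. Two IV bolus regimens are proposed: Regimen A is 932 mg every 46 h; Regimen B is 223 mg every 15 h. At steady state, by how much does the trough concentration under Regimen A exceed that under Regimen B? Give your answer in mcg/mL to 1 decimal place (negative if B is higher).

-0.4 mcg/mL

Regimen A: f = (1/2)^(46/20) ≈ 0.2031; Cmin,ss = (932/216)·f/(1−f) ≈ 1.100 mcg/mL.
Regimen B: f = (1/2)^(15/20) ≈ 0.5946; Cmin,ss = (223/216)·f/(1−f) ≈ 1.514 mcg/mL.
Difference ≈ 1.100 − 1.514 ≈ -0.414 mcg/mL.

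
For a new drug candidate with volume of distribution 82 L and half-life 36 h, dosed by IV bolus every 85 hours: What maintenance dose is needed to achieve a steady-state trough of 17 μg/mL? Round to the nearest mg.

5768 mg

τ/t½ = 85/36 ≈ 2.3611, so f = (1/2)^(85/36) ≈ 0.194641.
Cmin,ss = (D/Vd)·f/(1−f), so D = Cmin,ss·Vd·(1−f)/f.
D = 17 × 82 × (1−f)/f ≈ 17 × 82 × 4.13766 ≈ 5767.90 mg.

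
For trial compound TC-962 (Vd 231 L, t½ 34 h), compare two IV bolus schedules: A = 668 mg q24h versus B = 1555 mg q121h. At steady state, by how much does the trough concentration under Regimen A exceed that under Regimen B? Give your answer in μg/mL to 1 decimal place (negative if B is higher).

Regimen A: f = (1/2)^(24/34) ≈ 0.6131; Cmin,ss = (668/231)·f/(1−f) ≈ 4.582 μg/mL.
Regimen B: f = (1/2)^(121/34) ≈ 0.0849; Cmin,ss = (1555/231)·f/(1−f) ≈ 0.625 μg/mL.
Difference ≈ 4.582 − 0.625 ≈ 3.957 μg/mL.

4.0 μg/mL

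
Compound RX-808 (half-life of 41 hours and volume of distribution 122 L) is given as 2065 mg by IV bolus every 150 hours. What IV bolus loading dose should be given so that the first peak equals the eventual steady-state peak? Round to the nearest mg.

2243 mg

f = (1/2)^(150/41) ≈ 0.079190; accumulation ratio R = 1/(1−f) ≈ 1.08600.
Loading dose to hit Cmax,ss on first dose: D_load = D_maint·R ≈ 2065 × 1.08600 ≈ 2242.59 mg.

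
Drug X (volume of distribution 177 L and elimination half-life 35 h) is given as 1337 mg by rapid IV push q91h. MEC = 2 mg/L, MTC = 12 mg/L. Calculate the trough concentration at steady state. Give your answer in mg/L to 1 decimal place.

Over one 91-h interval, 91/35 ≈ 2.6 half-lives elapse, leaving f ≈ 0.1649 of each dose.
At steady state, accumulation factor R = 1/(1 − e^(−kτ)) ≈ 1.1975.
Each bolus raises the concentration by D/Vd = 1337/177 ≈ 7.554 mg/L.
Steady-state peak Cmax,ss = C₀·R ≈ 7.554 × 1.1975 ≈ 9.046 mg/L.
Steady-state trough Cmin,ss = Cmax,ss·f ≈ 9.046 × 0.1649 ≈ 1.492 mg/L.
Trough 1.5 mg/L vs MEC 2 mg/L: subtherapeutic.

1.5 mg/L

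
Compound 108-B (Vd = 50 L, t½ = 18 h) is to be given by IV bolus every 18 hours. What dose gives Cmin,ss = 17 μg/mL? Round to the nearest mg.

850 mg

τ/t½ = 18/18 ≈ 1, so f = (1/2)^(18/18) ≈ 0.500000.
Cmin,ss = (D/Vd)·f/(1−f), so D = Cmin,ss·Vd·(1−f)/f.
D = 17 × 50 × (1−f)/f ≈ 17 × 50 × 1.00000 ≈ 850.00 mg.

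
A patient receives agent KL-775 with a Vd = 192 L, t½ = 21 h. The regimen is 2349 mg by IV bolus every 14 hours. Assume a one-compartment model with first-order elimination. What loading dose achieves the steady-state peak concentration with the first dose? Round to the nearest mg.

6348 mg

f = (1/2)^(14/21) ≈ 0.629961; accumulation ratio R = 1/(1−f) ≈ 2.70242.
Loading dose to hit Cmax,ss on first dose: D_load = D_maint·R ≈ 2349 × 2.70242 ≈ 6347.98 mg.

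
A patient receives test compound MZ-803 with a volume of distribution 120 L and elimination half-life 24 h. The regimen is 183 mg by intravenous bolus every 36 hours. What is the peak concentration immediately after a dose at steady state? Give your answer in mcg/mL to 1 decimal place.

2.4 mcg/mL

τ/t½ = 36/24 ≈ 1.5, so fraction remaining f = (1/2)^(36/24) ≈ 0.3536.
Accumulation ratio R = 1/(1 − f) ≈ 1/0.6464 ≈ 1.5470.
Single-dose peak C₀ = D/Vd = 183/120 ≈ 1.525 mcg/mL.
Cmax,ss = C₀/(1 − f) ≈ 1.525/0.6464 ≈ 2.359 mcg/mL.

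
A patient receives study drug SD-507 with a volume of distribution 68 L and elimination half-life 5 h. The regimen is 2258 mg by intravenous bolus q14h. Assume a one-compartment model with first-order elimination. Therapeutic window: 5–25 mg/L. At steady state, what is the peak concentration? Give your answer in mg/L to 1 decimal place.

38.8 mg/L

k = ln2/t½ = ln2/5 ≈ 0.138629 h⁻¹; fraction remaining f = e^(−kτ) = e^(−0.138629×14) ≈ 0.1436.
Accumulation ratio R = 1/(1 − f) ≈ 1/0.8564 ≈ 1.1677.
Single-dose peak C₀ = D/Vd = 2258/68 ≈ 33.206 mg/L.
Steady-state peak Cmax,ss = C₀·R ≈ 33.206 × 1.1677 ≈ 38.775 mg/L.
Peak 38.8 mg/L vs MTC 25 mg/L: exceeds toxic threshold.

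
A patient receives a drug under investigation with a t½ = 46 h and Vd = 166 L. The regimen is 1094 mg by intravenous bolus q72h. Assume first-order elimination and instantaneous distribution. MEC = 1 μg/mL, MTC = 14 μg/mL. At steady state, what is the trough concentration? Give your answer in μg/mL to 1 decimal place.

3.4 μg/mL

k = ln2/t½ = ln2/46 ≈ 0.015068 h⁻¹; fraction remaining f = e^(−kτ) = e^(−0.015068×72) ≈ 0.3379.
Each bolus raises the concentration by D/Vd = 1094/166 ≈ 6.590 μg/mL.
Steady-state trough Cmin,ss = C₀·f/(1−f) ≈ 6.590 × 0.3379/0.6621 ≈ 3.363 μg/mL.
Trough 3.4 μg/mL vs MEC 1 μg/mL: adequate.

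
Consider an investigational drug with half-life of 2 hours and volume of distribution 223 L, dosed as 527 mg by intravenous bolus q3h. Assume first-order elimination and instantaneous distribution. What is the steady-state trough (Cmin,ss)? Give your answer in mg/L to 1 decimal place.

1.3 mg/L

k = ln2/t½ = ln2/2 ≈ 0.346574 h⁻¹; fraction remaining f = e^(−kτ) = e^(−0.346574×3) ≈ 0.3536.
At steady state, accumulation factor R = 1/(1 − e^(−kτ)) ≈ 1.5470.
Each bolus raises the concentration by D/Vd = 527/223 ≈ 2.363 mg/L.
Steady-state peak Cmax,ss = C₀·R ≈ 2.363 × 1.5470 ≈ 3.656 mg/L.
Steady-state trough Cmin,ss = Cmax,ss·f ≈ 3.656 × 0.3536 ≈ 1.293 mg/L.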